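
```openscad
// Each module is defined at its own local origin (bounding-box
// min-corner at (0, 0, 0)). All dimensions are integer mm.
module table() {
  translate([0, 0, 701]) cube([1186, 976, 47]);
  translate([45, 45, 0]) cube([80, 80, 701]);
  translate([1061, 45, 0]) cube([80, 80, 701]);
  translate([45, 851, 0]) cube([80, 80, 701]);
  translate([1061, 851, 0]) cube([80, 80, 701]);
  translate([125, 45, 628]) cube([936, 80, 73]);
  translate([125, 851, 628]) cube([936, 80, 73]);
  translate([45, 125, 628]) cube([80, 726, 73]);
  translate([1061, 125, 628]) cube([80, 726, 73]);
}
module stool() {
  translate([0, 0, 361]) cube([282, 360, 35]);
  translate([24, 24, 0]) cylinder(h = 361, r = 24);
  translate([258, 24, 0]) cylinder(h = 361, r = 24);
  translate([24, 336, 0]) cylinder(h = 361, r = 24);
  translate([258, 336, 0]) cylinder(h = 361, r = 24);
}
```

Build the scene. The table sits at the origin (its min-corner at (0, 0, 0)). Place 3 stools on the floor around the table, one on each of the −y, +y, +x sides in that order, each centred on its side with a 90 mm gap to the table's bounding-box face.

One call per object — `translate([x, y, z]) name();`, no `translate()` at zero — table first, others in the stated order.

table();
translate([452, -450, 0]) stool();
translate([452, 1066, 0]) stool();
translate([1276, 308, 0]) stool();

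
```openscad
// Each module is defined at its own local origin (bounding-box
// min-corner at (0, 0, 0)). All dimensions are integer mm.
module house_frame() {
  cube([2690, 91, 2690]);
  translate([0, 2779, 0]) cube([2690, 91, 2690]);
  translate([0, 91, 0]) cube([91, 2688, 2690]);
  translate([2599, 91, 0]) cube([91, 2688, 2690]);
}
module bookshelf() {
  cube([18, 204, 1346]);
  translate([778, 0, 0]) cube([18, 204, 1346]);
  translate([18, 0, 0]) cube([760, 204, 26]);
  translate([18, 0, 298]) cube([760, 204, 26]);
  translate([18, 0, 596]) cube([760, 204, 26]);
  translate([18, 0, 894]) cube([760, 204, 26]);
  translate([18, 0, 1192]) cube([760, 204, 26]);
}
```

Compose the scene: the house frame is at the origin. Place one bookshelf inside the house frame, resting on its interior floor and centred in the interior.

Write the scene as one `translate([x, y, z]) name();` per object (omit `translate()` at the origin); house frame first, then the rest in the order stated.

house_frame();
translate([947, 1333, 0]) bookshelf();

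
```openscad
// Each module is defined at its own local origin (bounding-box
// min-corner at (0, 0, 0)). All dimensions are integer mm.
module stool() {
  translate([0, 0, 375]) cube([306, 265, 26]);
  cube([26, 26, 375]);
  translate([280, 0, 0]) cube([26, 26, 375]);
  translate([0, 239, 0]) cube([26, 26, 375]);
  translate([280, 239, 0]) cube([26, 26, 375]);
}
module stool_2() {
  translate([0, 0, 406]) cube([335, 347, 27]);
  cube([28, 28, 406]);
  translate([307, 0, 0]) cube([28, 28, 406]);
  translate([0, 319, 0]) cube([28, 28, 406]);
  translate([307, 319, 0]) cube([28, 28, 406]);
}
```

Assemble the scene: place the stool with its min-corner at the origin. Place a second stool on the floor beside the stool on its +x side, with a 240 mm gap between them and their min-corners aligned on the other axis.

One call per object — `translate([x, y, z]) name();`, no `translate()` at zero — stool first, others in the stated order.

stool();
translate([546, 0, 0]) stool_2();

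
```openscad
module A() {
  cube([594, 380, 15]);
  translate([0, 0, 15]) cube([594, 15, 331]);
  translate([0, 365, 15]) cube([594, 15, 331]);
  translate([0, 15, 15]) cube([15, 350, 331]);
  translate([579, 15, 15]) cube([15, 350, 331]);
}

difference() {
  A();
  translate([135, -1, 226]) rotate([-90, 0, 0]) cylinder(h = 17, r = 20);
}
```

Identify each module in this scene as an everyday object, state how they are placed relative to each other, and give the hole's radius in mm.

The subtracted cylinder has r = 20 mm.

A is an open box. The open box has a circular hole through its front wall. The hole's radius is 20 mm.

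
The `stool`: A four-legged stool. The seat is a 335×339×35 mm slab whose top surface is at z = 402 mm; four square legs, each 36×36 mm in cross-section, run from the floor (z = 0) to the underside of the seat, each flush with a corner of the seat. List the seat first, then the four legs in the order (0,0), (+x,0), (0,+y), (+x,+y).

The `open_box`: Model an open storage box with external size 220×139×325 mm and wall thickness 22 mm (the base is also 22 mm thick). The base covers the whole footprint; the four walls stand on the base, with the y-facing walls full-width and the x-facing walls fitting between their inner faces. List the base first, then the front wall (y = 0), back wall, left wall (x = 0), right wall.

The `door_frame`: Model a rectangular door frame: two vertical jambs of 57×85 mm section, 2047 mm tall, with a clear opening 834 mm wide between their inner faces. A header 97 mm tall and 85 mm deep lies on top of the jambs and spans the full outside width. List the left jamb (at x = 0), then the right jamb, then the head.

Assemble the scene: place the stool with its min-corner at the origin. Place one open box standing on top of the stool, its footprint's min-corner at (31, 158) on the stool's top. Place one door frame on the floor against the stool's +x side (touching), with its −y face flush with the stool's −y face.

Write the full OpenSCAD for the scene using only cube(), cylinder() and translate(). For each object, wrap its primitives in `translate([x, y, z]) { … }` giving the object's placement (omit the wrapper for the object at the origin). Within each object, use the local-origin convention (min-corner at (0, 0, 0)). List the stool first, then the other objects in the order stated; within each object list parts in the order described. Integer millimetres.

translate([0, 0, 367]) cube([335, 339, 35]);
cube([36, 36, 367]);
translate([299, 0, 0]) cube([36, 36, 367]);
translate([0, 303, 0]) cube([36, 36, 367]);
translate([299, 303, 0]) cube([36, 36, 367]);
translate([31, 158, 402]) {
  cube([220, 139, 22]);
  translate([0, 0, 22]) cube([220, 22, 303]);
  translate([0, 117, 22]) cube([220, 22, 303]);
  translate([0, 22, 22]) cube([22, 95, 303]);
  translate([198, 22, 22]) cube([22, 95, 303]);
}
translate([335, 0, 0]) {
  cube([57, 85, 2047]);
  translate([891, 0, 0]) cube([57, 85, 2047]);
  translate([0, 0, 2047]) cube([948, 85, 97]);
}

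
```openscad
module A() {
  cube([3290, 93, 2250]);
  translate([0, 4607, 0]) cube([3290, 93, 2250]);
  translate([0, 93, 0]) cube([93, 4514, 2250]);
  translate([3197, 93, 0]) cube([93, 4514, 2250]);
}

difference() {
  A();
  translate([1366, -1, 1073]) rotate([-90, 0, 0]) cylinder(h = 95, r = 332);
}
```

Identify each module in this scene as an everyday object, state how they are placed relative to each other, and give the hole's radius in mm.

The subtracted cylinder has r = 332 mm.

A is a house frame. The house frame has a circular hole through its front wall. The hole's radius is 332 mm.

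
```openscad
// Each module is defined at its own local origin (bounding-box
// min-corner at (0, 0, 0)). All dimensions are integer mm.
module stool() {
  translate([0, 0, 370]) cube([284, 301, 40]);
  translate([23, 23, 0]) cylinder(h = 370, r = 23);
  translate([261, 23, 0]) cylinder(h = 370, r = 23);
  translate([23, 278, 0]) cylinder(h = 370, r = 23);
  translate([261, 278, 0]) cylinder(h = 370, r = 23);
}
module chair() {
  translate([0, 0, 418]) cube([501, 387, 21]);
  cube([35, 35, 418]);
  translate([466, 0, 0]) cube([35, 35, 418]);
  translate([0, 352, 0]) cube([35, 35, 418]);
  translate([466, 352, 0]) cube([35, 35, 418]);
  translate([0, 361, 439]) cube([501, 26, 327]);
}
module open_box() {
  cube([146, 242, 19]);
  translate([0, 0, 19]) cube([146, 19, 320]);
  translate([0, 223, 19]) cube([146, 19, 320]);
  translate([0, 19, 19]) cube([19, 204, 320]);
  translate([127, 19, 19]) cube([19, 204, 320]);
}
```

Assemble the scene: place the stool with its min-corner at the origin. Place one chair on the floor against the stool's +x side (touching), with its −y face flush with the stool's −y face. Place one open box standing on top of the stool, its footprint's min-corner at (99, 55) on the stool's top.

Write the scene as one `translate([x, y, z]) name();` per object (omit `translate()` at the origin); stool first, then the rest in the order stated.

stool();
translate([284, 0, 0]) chair();
translate([99, 55, 410]) open_box();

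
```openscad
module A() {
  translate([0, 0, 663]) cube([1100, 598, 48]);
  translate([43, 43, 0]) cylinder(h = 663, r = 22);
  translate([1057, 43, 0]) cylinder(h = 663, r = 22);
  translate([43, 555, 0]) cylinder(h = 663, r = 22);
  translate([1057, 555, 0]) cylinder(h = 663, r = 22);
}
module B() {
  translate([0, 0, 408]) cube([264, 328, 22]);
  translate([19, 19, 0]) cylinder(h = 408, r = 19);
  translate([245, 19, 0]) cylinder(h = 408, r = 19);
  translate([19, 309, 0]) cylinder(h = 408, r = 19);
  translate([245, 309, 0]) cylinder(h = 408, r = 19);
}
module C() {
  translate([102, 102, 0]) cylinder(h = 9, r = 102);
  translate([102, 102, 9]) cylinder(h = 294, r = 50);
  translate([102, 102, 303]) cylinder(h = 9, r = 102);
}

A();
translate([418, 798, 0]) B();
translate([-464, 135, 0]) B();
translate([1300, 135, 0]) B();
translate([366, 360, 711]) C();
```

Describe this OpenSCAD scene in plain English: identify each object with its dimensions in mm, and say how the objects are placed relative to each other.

A is a table with a 1100×598 mm rectangular top, 48 mm thick, top surface at z = 711 mm, supported by four round legs of 44 mm diameter, each leg's bounding box inset 21 mm from the nearest pair of top edges, running from the floor.

B is a simple wooden stool: a rectangular seat 264 mm (x) by 328 mm (y), 22 mm thick, top face at z = 430 mm, on four round legs, each 38 mm in diameter. The legs rest on z = 0, each leg's axis is inset half a diameter from the nearest pair of seat edges (so the leg's bounding box is flush with the corner).

C is a spool: two coaxial disc flanges of radius 102 mm and thickness 9 mm, joined by a core cylinder of radius 50 mm and height 294 mm. The lower flange rests on z = 0 and the three cylinders share a vertical axis.

Three stools sit around the table at the +y, −x, +x sides. The spool is on top of the table.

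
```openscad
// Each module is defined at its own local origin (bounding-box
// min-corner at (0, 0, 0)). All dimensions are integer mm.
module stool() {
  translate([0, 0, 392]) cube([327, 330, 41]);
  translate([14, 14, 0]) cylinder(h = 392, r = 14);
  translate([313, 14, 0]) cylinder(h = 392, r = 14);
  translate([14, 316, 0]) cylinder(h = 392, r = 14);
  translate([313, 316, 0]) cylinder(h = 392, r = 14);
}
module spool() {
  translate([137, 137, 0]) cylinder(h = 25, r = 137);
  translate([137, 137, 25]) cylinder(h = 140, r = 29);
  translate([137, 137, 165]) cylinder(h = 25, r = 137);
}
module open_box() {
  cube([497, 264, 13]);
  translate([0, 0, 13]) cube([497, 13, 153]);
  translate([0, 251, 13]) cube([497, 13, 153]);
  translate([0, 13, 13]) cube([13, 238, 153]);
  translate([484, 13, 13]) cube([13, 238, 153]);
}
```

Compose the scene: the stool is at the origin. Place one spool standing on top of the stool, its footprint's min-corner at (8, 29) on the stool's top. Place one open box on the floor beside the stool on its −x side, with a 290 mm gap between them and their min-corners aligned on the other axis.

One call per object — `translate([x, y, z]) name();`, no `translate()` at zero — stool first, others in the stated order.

stool();
translate([8, 29, 433]) spool();
translate([-787, 0, 0]) open_box();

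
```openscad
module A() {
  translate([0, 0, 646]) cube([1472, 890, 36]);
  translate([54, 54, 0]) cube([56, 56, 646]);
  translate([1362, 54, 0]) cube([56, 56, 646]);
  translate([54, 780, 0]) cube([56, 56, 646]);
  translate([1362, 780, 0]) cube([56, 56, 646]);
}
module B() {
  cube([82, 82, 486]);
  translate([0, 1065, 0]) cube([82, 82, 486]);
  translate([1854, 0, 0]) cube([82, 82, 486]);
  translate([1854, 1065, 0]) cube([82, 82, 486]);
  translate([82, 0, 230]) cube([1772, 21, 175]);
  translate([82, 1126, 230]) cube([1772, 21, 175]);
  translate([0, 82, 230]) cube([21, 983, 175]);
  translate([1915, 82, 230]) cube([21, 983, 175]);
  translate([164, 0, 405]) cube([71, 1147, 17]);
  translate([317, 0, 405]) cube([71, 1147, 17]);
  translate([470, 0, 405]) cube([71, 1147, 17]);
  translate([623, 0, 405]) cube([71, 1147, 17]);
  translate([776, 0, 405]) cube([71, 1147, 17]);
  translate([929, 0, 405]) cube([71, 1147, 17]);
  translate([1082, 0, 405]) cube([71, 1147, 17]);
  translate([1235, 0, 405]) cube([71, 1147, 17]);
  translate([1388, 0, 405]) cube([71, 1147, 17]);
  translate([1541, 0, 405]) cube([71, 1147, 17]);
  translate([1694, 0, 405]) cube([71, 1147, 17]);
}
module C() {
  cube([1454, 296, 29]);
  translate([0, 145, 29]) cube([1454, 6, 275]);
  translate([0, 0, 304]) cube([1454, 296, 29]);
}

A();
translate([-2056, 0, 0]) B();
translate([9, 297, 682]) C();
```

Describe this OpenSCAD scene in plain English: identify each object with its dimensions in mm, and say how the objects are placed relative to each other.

A is a table with a 1472×890 mm rectangular top, 36 mm thick, top surface at z = 682 mm, supported by four 56×56 mm square legs, each inset 54 mm from the nearest pair of top edges, running from the floor.

B is a bed frame 1936 mm long (x) by 1147 mm wide (y). Four 82×82 mm corner posts, 486 mm tall, at the corners of the footprint. Four rails of 21 mm thickness and 175 mm height run between adjacent posts with their undersides at z = 230 mm, their outer faces flush with the outside of the frame (the two x-running rails run between the posts' inner faces; the two y-running rails run between the posts' inner faces). 11 slats, each 71 mm wide (x) and 17 mm thick, lie across the top of the two x-running rails, running the full 1147 mm width of the frame in y; the slats are evenly spaced along x between the inner faces of the end posts with equal gaps (rounded down to the nearest mm) at the −x end and between each pair — any rounding remainder accumulates at the +x end.

C is an I-beam lying along x, 1454 mm long. Overall section height 333 mm. Two flanges 296 mm wide (y) and 29 mm thick, one on the floor and one at the top; a web 6 mm thick runs between them, centred on the flange width.

The bed frame is on the floor beside the table on its −x side. The I-beam is on top of the table, centred.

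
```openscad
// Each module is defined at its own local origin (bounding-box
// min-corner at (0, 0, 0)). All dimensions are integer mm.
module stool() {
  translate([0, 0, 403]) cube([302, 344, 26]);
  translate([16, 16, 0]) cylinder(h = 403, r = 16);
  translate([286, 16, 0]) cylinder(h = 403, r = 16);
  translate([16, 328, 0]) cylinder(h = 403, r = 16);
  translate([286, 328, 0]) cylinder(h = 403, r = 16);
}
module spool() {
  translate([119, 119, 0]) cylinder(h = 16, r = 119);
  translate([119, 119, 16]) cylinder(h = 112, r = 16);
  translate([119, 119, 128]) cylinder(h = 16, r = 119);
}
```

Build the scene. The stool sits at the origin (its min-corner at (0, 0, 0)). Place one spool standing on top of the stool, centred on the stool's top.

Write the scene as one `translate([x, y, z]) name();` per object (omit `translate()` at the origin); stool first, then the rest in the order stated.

stool();
translate([32, 53, 429]) spool();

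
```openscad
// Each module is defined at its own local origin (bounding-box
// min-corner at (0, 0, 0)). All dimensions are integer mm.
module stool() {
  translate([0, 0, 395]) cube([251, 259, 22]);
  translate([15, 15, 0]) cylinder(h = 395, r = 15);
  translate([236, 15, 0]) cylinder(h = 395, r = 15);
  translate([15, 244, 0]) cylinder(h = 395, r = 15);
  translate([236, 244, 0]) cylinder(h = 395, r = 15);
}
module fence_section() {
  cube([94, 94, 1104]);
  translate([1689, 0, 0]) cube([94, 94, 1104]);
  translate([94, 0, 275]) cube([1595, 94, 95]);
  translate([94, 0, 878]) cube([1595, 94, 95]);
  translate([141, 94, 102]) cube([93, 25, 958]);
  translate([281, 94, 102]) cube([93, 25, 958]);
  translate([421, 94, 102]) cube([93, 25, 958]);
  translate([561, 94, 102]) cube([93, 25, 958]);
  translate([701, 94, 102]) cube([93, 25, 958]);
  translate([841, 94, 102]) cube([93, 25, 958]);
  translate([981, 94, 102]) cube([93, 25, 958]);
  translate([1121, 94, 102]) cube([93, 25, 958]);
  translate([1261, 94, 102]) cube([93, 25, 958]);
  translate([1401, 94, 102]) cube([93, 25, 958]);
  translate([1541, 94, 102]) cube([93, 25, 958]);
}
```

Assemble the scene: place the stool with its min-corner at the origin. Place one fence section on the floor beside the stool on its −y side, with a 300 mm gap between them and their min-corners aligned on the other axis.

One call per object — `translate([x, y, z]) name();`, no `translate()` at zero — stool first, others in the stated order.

stool();
translate([0, -419, 0]) fence_section();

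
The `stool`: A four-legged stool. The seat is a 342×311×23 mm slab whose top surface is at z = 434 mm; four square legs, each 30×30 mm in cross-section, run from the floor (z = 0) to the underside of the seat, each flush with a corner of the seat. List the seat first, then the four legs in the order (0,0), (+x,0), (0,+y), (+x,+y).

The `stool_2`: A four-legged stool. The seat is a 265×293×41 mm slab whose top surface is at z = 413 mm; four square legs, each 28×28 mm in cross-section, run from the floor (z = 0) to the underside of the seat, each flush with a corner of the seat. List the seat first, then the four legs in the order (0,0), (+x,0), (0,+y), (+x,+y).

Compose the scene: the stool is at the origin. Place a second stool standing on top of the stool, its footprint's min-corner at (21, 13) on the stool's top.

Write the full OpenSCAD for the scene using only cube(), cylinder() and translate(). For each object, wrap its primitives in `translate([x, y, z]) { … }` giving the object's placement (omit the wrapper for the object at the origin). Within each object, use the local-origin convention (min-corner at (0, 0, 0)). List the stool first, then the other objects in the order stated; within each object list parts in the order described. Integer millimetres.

translate([0, 0, 411]) cube([342, 311, 23]);
cube([30, 30, 411]);
translate([312, 0, 0]) cube([30, 30, 411]);
translate([0, 281, 0]) cube([30, 30, 411]);
translate([312, 281, 0]) cube([30, 30, 411]);
translate([21, 13, 434]) {
  translate([0, 0, 372]) cube([265, 293, 41]);
  cube([28, 28, 372]);
  translate([237, 0, 0]) cube([28, 28, 372]);
  translate([0, 265, 0]) cube([28, 28, 372]);
  translate([237, 265, 0]) cube([28, 28, 372]);
}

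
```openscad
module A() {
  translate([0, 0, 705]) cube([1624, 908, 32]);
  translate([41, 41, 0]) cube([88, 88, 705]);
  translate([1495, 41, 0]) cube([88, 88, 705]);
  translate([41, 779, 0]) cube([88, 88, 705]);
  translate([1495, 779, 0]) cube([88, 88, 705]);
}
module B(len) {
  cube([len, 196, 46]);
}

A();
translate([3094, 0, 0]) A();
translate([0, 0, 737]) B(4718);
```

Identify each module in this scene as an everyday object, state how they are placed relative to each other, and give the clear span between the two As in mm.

A is a table. B is a beam. A beam spans the tops of two tables. The clear span between the two tables is 1470 mm.

Second table starts at x = 3094; first ends at x = 1624; clear span = 3094 − 1624 = 1470 mm.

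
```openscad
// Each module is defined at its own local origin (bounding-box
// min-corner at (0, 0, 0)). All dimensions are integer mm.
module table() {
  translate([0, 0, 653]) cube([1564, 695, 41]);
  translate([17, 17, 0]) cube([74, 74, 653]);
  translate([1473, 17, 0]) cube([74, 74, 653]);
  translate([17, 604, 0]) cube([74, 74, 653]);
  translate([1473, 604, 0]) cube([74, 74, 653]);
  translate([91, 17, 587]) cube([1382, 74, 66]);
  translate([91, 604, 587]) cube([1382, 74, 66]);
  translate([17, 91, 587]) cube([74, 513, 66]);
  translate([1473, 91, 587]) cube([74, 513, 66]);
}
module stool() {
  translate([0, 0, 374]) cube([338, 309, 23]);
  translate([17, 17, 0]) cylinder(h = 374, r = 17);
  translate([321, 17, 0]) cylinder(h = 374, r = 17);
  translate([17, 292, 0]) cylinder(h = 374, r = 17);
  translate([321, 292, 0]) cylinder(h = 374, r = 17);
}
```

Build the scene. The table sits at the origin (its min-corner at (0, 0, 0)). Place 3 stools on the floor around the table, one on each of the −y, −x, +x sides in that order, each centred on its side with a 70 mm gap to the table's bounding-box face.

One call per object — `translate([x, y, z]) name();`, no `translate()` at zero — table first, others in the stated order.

table();
translate([613, -379, 0]) stool();
translate([-408, 193, 0]) stool();
translate([1634, 193, 0]) stool();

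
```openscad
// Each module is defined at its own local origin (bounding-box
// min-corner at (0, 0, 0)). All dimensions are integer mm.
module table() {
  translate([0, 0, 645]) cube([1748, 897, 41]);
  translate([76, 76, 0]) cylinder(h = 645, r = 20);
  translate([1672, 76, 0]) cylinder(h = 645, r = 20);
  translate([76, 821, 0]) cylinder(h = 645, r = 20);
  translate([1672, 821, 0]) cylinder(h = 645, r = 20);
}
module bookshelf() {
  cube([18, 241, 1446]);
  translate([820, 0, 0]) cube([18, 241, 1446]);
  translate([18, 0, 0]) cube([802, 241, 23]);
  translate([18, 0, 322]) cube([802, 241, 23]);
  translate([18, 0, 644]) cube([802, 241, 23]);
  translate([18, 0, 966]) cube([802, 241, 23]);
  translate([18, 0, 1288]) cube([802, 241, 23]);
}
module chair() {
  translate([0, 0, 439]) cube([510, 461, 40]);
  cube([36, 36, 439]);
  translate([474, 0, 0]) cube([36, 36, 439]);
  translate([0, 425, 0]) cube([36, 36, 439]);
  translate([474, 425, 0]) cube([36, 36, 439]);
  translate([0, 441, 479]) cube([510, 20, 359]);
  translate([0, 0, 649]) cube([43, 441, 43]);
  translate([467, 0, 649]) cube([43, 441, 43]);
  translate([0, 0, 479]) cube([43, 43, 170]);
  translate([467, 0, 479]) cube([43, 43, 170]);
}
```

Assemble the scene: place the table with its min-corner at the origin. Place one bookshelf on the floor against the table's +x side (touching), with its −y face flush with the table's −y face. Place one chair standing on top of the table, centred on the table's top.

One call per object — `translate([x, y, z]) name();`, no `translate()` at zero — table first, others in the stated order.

table();
translate([1748, 0, 0]) bookshelf();
translate([619, 218, 686]) chair();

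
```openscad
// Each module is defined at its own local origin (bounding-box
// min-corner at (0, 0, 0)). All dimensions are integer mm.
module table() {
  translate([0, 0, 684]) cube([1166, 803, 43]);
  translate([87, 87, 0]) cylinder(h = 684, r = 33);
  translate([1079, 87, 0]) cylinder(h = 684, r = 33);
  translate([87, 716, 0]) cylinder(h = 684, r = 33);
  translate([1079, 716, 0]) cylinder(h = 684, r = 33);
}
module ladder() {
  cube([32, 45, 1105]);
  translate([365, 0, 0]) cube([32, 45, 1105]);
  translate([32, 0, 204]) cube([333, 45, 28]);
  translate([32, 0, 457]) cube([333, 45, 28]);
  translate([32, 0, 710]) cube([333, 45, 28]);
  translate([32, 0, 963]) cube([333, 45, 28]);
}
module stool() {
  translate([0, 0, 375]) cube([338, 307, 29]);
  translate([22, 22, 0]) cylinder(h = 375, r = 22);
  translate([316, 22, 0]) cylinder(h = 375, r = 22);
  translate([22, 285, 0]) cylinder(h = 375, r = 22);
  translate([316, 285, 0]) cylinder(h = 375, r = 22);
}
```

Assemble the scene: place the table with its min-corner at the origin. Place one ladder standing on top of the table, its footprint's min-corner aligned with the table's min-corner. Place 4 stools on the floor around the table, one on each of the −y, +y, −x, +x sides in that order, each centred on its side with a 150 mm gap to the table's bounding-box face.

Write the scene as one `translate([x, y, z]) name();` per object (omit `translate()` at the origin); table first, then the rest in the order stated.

table();
translate([0, 0, 727]) ladder();
translate([414, -457, 0]) stool();
translate([414, 953, 0]) stool();
translate([-488, 248, 0]) stool();
translate([1316, 248, 0]) stool();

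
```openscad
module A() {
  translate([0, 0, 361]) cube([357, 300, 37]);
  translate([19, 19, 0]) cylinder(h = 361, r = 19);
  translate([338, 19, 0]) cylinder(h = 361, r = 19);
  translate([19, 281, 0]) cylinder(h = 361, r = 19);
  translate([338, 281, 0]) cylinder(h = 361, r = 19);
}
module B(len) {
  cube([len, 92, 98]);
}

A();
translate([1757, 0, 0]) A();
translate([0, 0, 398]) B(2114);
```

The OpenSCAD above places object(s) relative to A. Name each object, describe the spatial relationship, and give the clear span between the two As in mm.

Second stool starts at x = 1757; first ends at x = 357; clear span = 1757 − 357 = 1400 mm.

A is a stool. B is a beam. A beam spans the tops of two stools. The clear span between the two stools is 1400 mm.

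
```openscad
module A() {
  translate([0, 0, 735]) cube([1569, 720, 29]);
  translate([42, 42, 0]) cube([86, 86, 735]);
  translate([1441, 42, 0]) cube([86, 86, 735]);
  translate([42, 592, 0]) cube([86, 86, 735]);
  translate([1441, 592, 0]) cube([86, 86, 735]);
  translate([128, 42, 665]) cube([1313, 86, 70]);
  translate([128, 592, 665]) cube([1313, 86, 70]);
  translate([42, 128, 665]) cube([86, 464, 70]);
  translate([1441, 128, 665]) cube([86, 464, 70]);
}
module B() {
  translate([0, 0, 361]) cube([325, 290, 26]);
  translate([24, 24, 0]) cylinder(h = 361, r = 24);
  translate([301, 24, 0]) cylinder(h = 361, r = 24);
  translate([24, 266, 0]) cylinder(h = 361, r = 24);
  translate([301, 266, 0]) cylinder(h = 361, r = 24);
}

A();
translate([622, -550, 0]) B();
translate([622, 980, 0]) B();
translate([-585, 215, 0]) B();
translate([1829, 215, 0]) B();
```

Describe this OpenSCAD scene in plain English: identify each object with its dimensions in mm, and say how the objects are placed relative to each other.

A is a table with a 1569×720 mm rectangular top, 29 mm thick, top surface at z = 764 mm, supported by four 86×86 mm square legs, each inset 42 mm from the nearest pair of top edges, running from the floor. Four apron rails, 86 mm thick and 70 mm tall, run between adjacent legs with their top edges flush with the underside of the top and their outer faces flush with the legs' outer faces.

B is a four-legged stool. The seat is 325×290 mm, 26 mm thick, top at z = 387 mm. It stands on four round legs, each 48 mm in diameter, from z = 0 to the seat underside, each leg's axis is inset half a diameter from the nearest pair of seat edges (so the leg's bounding box is flush with the corner).

Four stools sit around the table at the −y, +y, −x, +x sides.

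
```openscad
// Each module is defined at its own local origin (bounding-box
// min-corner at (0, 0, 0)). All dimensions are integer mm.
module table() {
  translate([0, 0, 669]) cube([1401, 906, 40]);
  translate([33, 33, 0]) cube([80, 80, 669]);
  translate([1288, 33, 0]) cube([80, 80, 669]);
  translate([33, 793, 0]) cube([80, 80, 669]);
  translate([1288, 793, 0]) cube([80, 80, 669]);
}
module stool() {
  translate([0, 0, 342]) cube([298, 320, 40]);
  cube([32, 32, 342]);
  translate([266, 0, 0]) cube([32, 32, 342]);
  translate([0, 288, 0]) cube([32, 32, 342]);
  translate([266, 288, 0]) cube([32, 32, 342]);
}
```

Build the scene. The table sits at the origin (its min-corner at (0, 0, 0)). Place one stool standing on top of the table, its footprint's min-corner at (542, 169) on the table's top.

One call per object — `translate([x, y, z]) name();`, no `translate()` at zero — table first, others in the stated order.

table();
translate([542, 169, 709]) stool();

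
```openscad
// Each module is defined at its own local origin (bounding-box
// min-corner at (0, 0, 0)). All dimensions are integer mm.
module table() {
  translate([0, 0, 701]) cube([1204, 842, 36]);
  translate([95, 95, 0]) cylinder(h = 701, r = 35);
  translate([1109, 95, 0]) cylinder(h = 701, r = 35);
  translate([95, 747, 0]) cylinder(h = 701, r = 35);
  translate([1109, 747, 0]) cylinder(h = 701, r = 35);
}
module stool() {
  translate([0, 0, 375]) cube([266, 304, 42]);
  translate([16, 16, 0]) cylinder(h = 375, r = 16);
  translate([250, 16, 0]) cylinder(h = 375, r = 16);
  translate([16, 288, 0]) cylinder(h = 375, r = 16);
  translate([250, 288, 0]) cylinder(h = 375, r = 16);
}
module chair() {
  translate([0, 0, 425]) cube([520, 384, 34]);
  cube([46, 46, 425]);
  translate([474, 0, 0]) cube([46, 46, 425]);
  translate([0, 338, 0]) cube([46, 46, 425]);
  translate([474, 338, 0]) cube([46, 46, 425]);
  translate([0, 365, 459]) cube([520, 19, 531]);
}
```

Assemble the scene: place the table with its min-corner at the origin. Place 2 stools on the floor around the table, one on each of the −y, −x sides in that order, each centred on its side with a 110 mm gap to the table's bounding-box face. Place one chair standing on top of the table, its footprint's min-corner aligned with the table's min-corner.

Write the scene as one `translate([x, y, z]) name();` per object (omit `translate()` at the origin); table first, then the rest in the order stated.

table();
translate([469, -414, 0]) stool();
translate([-376, 269, 0]) stool();
translate([0, 0, 737]) chair();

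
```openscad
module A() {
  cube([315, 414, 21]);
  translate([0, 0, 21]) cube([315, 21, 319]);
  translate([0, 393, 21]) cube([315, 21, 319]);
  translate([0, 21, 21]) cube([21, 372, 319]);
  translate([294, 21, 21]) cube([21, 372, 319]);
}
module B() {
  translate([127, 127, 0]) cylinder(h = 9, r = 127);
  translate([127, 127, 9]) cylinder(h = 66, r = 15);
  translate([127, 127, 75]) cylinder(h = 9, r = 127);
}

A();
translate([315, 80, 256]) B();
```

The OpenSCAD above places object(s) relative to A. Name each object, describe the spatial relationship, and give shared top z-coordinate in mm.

Both tops at z = 340 mm.

A is an open box. B is a spool. The spool is beside the open box with their tops flush at z = 340. The shared top z-coordinate is 340 mm.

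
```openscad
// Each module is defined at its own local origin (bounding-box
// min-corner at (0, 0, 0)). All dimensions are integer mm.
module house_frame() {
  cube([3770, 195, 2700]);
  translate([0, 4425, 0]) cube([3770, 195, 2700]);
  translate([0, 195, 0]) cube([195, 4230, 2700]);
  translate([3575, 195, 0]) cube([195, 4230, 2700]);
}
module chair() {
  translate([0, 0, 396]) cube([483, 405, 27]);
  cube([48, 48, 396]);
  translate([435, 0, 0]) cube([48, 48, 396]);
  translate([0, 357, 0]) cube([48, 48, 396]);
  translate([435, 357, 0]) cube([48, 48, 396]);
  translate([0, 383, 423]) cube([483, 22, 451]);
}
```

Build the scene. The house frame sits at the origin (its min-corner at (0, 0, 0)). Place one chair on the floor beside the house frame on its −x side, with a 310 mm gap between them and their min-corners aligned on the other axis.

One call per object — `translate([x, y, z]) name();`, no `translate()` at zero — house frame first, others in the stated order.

house_frame();
translate([-793, 0, 0]) chair();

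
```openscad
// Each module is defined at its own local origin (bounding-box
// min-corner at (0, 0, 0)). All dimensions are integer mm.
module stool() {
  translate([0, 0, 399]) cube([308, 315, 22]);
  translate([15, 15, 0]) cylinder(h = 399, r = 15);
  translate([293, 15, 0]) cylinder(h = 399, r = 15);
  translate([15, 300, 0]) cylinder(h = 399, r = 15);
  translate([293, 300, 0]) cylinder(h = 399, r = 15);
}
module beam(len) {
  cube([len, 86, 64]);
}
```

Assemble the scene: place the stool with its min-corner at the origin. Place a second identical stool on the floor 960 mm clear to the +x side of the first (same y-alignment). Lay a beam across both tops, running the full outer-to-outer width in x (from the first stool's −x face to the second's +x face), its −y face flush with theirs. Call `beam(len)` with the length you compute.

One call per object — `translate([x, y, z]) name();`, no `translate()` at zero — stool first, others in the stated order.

stool();
translate([1268, 0, 0]) stool();
translate([0, 0, 421]) beam(1576);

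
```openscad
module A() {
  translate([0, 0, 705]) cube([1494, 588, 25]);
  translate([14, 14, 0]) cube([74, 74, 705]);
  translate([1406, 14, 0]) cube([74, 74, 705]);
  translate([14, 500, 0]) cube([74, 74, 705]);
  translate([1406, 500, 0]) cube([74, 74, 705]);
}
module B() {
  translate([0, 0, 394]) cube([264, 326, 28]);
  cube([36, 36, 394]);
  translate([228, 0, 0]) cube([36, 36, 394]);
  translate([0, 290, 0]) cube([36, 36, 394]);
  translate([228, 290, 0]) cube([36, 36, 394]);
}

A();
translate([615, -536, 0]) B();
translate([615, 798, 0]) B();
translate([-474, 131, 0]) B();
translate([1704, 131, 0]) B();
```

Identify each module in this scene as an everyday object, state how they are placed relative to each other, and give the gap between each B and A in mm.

Each stool's nearest face is 210 mm from the table's bounding box.

A is a table. B is a stool. Four stools sit around the table at the −y, +y, −x, +x sides. The gap between each stool and the table is 210 mm.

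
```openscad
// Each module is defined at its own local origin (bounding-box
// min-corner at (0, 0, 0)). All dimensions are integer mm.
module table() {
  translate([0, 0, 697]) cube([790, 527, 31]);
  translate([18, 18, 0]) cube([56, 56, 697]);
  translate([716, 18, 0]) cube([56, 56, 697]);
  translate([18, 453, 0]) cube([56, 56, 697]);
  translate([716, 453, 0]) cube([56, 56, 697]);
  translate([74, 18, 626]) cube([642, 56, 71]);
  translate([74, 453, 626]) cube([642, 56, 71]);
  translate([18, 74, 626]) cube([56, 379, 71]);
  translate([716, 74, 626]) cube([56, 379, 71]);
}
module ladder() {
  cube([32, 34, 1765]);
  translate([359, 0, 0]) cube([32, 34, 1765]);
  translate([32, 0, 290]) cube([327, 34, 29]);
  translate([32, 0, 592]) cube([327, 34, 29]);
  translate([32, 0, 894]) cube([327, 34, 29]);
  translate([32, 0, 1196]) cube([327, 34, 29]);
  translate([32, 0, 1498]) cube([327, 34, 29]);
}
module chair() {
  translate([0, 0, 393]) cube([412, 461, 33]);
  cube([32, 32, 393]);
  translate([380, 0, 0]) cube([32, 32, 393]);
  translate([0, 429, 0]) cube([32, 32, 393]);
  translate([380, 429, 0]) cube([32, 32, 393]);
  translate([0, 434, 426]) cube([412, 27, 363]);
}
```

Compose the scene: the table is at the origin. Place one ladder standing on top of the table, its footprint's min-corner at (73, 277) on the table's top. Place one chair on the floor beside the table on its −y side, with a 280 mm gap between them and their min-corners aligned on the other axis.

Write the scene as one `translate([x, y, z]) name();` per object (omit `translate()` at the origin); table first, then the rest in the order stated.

table();
translate([73, 277, 728]) ladder();
translate([0, -741, 0]) chair();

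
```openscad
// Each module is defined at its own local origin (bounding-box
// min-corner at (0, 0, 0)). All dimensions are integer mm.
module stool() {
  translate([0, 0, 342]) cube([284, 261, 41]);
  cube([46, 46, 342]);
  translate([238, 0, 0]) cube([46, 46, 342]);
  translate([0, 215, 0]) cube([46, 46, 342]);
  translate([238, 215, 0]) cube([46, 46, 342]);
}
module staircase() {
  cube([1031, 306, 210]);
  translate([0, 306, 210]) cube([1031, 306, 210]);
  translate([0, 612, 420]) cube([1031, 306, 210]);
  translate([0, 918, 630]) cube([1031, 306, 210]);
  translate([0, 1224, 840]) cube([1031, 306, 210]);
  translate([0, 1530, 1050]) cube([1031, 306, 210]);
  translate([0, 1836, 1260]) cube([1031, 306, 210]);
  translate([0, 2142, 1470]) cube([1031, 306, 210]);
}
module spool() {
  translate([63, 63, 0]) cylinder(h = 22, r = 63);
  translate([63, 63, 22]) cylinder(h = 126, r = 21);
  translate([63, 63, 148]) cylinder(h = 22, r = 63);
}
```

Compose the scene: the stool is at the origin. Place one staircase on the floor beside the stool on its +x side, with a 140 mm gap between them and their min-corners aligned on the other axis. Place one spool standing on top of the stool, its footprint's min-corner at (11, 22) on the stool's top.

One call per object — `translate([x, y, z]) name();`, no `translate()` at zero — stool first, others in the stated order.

stool();
translate([424, 0, 0]) staircase();
translate([11, 22, 383]) spool();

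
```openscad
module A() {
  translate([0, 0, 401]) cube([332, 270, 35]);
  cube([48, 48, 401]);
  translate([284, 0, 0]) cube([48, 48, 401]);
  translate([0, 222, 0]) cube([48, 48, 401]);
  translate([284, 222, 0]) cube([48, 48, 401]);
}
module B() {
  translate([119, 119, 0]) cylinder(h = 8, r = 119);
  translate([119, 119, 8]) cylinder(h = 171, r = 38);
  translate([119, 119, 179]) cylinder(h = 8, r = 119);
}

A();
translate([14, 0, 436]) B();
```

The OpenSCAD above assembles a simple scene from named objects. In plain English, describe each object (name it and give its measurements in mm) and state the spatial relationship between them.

A is a four-legged stool. The seat is a 332×270×35 mm slab whose top surface is at z = 436 mm; four square legs, each 48×48 mm in cross-section, run from the floor (z = 0) to the underside of the seat, each flush with a corner of the seat.

B is a spool: two coaxial disc flanges of radius 119 mm and thickness 8 mm, joined by a core cylinder of radius 38 mm and height 171 mm. The lower flange rests on z = 0 and the three cylinders share a vertical axis.

The spool is on top of the stool.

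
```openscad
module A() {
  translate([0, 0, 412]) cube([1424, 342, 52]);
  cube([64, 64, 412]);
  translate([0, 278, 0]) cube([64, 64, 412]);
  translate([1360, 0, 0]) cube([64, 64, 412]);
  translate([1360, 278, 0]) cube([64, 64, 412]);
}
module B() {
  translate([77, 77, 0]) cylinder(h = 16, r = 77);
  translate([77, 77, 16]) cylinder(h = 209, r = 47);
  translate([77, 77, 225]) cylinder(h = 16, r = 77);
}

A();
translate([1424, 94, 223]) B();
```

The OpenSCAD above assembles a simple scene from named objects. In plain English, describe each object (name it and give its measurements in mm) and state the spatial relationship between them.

A is a long wooden bench with a 1424 mm (x) × 342 mm (y) seat, 52 mm thick, its top surface 464 mm above the floor. Four 64 mm square legs at the seat corners, flush with the edges, run from z = 0 to the seat underside.

B is a spool: two coaxial disc flanges of radius 77 mm and thickness 16 mm, joined by a core cylinder of radius 47 mm and height 209 mm. The lower flange rests on z = 0 and the three cylinders share a vertical axis.

The spool is beside the bench with their tops flush at z = 464.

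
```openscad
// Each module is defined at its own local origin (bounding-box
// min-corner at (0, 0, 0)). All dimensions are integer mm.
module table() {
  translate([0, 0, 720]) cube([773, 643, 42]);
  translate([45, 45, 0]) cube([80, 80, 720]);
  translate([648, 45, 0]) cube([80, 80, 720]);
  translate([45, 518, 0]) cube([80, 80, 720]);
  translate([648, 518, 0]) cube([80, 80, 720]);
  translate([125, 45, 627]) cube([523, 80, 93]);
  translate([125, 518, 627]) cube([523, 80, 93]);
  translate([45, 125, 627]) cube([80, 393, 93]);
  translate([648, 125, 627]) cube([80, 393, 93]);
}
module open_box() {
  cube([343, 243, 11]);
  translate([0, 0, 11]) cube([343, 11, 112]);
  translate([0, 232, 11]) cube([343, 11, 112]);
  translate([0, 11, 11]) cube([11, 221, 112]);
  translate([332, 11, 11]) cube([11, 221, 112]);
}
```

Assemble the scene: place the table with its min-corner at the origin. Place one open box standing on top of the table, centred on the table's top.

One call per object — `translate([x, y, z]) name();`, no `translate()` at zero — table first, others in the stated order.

table();
translate([215, 200, 762]) open_box();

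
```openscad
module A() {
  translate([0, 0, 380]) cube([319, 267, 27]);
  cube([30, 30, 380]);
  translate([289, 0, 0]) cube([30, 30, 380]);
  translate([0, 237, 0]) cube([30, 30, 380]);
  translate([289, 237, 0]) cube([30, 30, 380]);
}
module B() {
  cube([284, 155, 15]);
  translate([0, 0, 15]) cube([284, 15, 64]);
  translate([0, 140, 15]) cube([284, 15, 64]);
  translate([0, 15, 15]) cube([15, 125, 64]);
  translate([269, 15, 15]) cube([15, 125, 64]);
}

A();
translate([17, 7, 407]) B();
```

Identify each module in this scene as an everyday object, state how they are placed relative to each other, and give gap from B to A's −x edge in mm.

A is a stool. B is an open box. The open box is on top of the stool. The gap from the open box to the stool's −x edge is 17 mm.

The open box's min-x is at 17; the stool's min-x is 0; gap = 17 mm.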